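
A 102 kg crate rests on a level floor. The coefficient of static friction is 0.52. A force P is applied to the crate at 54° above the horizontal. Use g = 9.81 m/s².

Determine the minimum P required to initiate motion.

N = m g − P sin α (the pull lifts the crate).
At impending slip, P cos α = μ_s N = μ_s (m g − P sin α).
Solving: P (cos α + μ_s sin α) = μ_s m g → P = 0.52×1000/(cos 54° + 0.52 sin 54°) = 520/1.008 = 516 N.

P ≈ 516 N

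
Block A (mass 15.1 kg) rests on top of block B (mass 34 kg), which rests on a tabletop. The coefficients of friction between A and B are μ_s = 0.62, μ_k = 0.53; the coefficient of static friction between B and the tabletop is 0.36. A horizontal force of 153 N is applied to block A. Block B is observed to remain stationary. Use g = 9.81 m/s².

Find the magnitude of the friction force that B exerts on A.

f ≈ 78.5 N

Between the blocks, N₁ = m_A g = 148.1 N.
So the A–B interface can sustain at most μ_s N₁ = 91.84 N of static friction.
P = 153 N exceeds that limit, so A slips over B and the interface friction becomes kinetic: f₁ = μ_k N₁ = 0.53×148.1 = 78.5 N.
By Newton's third law B feels 78.5 N forward from A. With B stationary, the floor's static friction on B balances it: f₂ = 78.5 N (well within μ_s(m_A+m_B)g = 173.4 N).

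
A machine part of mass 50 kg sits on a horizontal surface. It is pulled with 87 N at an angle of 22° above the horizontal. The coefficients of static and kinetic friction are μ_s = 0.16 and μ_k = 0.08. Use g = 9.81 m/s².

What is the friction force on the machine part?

The vertical component of P reduces the normal force: N = m g − P sin α = 490.5 − 32.59 = 457.9 N.
For equilibrium, f = P cos α = 87×cos 22° = 80.66 N.
The static-friction limit is μ_s N = 73.27 N.
80.66 > 73.27 N → the machine part slides; f = μ_k N = 0.08×457.9 = 36.6 N.

f ≈ 36.6 N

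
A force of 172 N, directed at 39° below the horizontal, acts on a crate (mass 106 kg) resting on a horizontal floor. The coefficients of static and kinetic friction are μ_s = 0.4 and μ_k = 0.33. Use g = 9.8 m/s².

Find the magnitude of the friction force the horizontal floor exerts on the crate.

f ≈ 134 N

N = m g + P sin α = 1039 + 172×sin 39° = 1147 N.
Horizontally, friction must balance P cos α = 133.7 N.
The static-friction limit is μ_s N = 458.8 N.
133.7 ≤ 458.8 N → static; friction equals the required 134 N.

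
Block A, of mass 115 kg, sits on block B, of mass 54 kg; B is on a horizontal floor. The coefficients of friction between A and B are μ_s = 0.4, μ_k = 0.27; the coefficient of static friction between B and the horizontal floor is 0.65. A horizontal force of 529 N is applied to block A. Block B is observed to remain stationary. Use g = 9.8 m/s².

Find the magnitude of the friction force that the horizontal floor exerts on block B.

The normal force B exerts on A is simply A's weight, N₁ = 1127 N.
Maximum static friction on A from B: μ_s N₁ = 0.4×1127 = 450.8 N.
Since P = 529 N > 450.8 N, A slides on B; the A–B friction is kinetic: f₁ = μ_k N₁ = 0.27×1127 = 304 N.
By Newton's third law B feels 304 N forward from A. With B stationary, the floor's static friction on B balances it: f₂ = 304 N (well within μ_s(m_A+m_B)g = 1077 N).

f ≈ 304 N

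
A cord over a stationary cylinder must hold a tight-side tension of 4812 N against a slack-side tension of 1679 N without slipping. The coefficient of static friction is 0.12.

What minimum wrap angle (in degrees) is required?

β_min ≈ 503°

T₂/T₁ = e^{μβ} → β = ln(T₂/T₁)/μ.
β = ln(4812/1679)/0.12 = 1.053/0.12 = 8.774 rad.
In degrees: β = 8.774 × 180/π = 503°.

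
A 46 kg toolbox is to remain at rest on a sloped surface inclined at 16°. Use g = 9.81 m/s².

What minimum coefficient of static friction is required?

At the slip threshold m g sin θ = μ_s m g cos θ, so μ_s,min = tan θ.
μ_s,min = tan 16° = 0.287.

μ_s,min ≈ 0.287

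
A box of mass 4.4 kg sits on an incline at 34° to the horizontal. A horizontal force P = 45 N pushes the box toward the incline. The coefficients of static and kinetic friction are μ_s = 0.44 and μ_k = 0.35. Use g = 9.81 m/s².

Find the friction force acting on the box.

f ≈ 13.2 N (down the incline)

The horizontal push has a component P sin θ into the surface, so N = m g cos θ + P sin θ = 35.78 + 25.16 = 60.95 N.
Parallel to the incline: P cos θ − m g sin θ = 37.31 − 24.14 = 13.17 N; the friction needed to balance this is 13.17 N acting down the slope.
Maximum static friction: μ_s N = 0.44 × 60.95 = 26.82 N.
|f_req| = 13.17 ≤ 26.82 N → the box is in equilibrium; friction equals the required value.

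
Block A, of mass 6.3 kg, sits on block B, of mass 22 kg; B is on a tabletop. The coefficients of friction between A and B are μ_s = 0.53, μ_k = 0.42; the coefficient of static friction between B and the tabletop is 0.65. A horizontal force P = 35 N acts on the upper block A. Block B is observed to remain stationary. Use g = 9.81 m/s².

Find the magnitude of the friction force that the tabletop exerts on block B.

f ≈ 26 N

Between the blocks, N₁ = m_A g = 61.8 N.
So the A–B interface can sustain at most μ_s N₁ = 32.76 N of static friction.
P = 35 N exceeds that limit, so A slips over B and the interface friction becomes kinetic: f₁ = μ_k N₁ = 0.42×61.8 = 26 N.
By Newton's third law B feels 26 N forward from A. With B stationary, the floor's static friction on B balances it: f₂ = 26 N (well within μ_s(m_A+m_B)g = 180.5 N).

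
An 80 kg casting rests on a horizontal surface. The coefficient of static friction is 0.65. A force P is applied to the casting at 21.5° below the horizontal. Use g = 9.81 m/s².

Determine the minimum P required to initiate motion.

P ≈ 737 N

N = m g + P sin α (the push presses the casting into the horizontal surface).
At impending slip, P cos α = μ_s N = μ_s (m g + P sin α).
Solving: P (cos α − μ_s sin α) = μ_s m g → P = 0.65×785/(cos 21.5° − 0.65 sin 21.5°) = 510/0.6922 = 737 N.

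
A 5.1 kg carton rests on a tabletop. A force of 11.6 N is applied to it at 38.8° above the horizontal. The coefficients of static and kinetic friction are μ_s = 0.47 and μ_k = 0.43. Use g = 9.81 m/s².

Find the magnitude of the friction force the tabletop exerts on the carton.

f ≈ 9.04 N

N = m g − P sin α = 50.03 − 11.6×sin 38.8° = 42.76 N.
For equilibrium, f = P cos α = 11.6×cos 38.8° = 9.04 N.
μ_s N = 0.47 × 42.76 = 20.1 N.
9.04 ≤ 20.1 N → static; friction equals the required 9.04 N.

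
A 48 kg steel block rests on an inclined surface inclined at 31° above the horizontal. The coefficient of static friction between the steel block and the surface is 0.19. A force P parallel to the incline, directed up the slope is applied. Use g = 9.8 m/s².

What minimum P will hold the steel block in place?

P_min ≈ 166 N

The steel block tends to slide down (tan θ > μ_s), so at the point of impending slip friction acts up-slope at its limit: f = μ_s N.
P is parallel to the surface, so N = m g cos θ = 403 N.
Along the incline: P + μ_s N = m g sin θ, so P = 242 − 0.19×403 = 166 N.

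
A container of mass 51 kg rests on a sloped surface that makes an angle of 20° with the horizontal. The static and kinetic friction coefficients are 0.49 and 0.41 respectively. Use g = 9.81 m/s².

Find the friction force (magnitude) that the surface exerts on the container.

Normal force: N = m g cos θ = 51 × 9.81 × cos 20° = 470.1 N.
Along the slope the weight component is m g sin θ = 171.1 N; friction must supply exactly this, acting up-slope.
Static friction can supply at most μ_s N = 230.4 N.
Since |171.1| ≤ 230.4 N, no slip — friction simply equals what equilibrium demands.

f ≈ 171 N (up the incline)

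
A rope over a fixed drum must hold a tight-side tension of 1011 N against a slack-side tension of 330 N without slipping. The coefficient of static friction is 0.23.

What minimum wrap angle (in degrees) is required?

T₂/T₁ = e^{μβ} → β = ln(T₂/T₁)/μ.
β = ln(1011/330)/0.23 = 1.12/0.23 = 4.868 rad.
In degrees: β = 4.868 × 180/π = 279°.

β_min ≈ 279°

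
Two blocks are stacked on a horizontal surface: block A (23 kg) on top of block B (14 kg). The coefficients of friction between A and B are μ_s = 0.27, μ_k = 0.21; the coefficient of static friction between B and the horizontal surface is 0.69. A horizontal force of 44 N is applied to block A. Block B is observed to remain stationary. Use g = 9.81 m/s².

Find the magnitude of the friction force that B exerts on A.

The normal force B exerts on A is simply A's weight, N₁ = 225.6 N.
So the A–B interface can sustain at most μ_s N₁ = 60.92 N of static friction.
Since P = 44 N ≤ 60.92 N, A does not slip on B; friction on A equals P = 44 N.
By Newton's third law B feels 44 N forward from A. With B stationary, the floor's static friction on B balances it: f₂ = 44 N (well within μ_s(m_A+m_B)g = 250.4 N).

f ≈ 44 N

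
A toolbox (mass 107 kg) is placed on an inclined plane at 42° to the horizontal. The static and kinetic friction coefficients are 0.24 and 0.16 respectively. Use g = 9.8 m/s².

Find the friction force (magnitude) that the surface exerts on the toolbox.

Perpendicular to the surface, N = m g cos θ = 107·9.8·cos 42° = 779.3 N.
Along the slope the weight component is m g sin θ = 701.7 N; friction must supply exactly this, acting up-slope.
Maximum static friction available: μ_s N = 0.24 × 779.3 = 187 N.
Since |701.7| > 187 N, static friction cannot hold it; the toolbox slides down the incline and kinetic friction applies: f = μ_k N = 0.16 × 779.3 = 125 N.

f ≈ 125 N (up the incline)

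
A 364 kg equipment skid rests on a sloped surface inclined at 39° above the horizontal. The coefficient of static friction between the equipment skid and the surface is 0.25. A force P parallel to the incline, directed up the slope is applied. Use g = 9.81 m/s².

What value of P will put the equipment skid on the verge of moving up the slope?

At impending motion up the slope, friction acts down-slope at its limit: f = μ_s N.
P is parallel to the surface, so N = m g cos θ = 2780 N.
Along the incline: P = m g sin θ + μ_s N = 2250 + 0.25×2780 = 2940 N.

P ≈ 2940 N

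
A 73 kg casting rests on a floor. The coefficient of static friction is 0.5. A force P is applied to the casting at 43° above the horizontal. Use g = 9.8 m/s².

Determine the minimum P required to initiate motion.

P ≈ 334 N

N = m g − P sin α (the pull lifts the casting).
At impending slip, P cos α = μ_s N = μ_s (m g − P sin α).
Solving: P (cos α + μ_s sin α) = μ_s m g → P = 0.5×715/(cos 43° + 0.5 sin 43°) = 358/1.072 = 334 N.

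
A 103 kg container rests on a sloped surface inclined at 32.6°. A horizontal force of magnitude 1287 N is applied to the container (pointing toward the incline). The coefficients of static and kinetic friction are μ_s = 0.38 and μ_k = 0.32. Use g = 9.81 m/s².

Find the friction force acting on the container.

Resolve perpendicular to the incline: N = m g cos θ + P sin θ = 103×9.81×cos 32.6° + 1287×sin 32.6° = 1545 N.
Parallel to the incline: P cos θ − m g sin θ = 1084 − 544.4 = 539.8 N; the friction needed to balance this is 539.8 N acting down the slope.
Maximum static friction: μ_s N = 0.38 × 1545 = 587 N.
Since 539.8 N is within the 587 N limit, the container stays put and friction is exactly 540 N.

f ≈ 540 N (down the incline)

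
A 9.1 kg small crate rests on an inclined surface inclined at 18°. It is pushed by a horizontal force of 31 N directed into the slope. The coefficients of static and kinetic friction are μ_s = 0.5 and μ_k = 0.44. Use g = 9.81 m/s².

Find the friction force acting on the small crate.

f ≈ 1.9 N (down the incline)

Resolve perpendicular to the incline: N = m g cos θ + P sin θ = 9.1×9.81×cos 18° + 31×sin 18° = 94.48 N.
Along the incline, the net driving force (taking up-slope positive) is P cos θ − m g sin θ = 29.48 − 27.59 = 1.896 N, so equilibrium requires friction f = -1.896 N (down-slope).
Maximum static friction: μ_s N = 0.5 × 94.48 = 47.24 N.
|f_req| = 1.896 ≤ 47.24 N → the small crate is in equilibrium; friction equals the required value.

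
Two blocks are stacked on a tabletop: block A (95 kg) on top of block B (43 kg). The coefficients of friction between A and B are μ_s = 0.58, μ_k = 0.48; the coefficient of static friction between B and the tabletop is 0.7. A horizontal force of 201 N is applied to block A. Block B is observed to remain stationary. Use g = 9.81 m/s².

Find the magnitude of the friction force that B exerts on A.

f ≈ 201 N

The normal force B exerts on A is simply A's weight, N₁ = 932 N.
So the A–B interface can sustain at most μ_s N₁ = 540.5 N of static friction.
Since P = 201 N ≤ 540.5 N, A does not slip on B; friction on A equals P = 201 N.
B experiences an equal 201 N forward from A (third law). B is in equilibrium, so the floor supplies f₂ = 201 N of static friction (limit μ_s(m_A+m_B)g = 947.6 N, not exceeded).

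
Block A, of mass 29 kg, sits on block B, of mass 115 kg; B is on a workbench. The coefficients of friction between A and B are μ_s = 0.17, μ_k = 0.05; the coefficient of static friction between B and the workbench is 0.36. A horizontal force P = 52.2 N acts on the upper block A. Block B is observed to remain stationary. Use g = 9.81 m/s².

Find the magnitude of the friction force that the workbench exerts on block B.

f ≈ 14.2 N

The normal force B exerts on A is simply A's weight, N₁ = 284.5 N.
So the A–B interface can sustain at most μ_s N₁ = 48.36 N of static friction.
P = 52.2 N exceeds that limit, so A slips over B and the interface friction becomes kinetic: f₁ = μ_k N₁ = 0.05×284.5 = 14.2 N.
B experiences an equal 14.2 N forward from A (third law). B is in equilibrium, so the floor supplies f₂ = 14.2 N of static friction (limit μ_s(m_A+m_B)g = 508.6 N, not exceeded).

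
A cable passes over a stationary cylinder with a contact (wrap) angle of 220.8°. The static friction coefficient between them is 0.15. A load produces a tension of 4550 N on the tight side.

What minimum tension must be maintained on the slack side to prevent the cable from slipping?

T_min ≈ 2550 N

Capstan equation at impending slip: T_tight/T_slack = e^{μβ}.
β = 220.8° = 3.854 rad; e^{μβ} = e^{0.15×3.854} = 1.783.
T_slack = T_tight / e^{μβ} = 4550 / 1.783 = 2550 N.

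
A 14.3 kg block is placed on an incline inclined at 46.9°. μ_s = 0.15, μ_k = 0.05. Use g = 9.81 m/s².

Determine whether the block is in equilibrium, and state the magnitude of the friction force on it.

N = m g cos θ = 95.9 N.
Down-slope weight component: m g sin θ = 102 N.
μ_s N = 14.4 N.
102 > 14.4 N, so it slides; kinetic friction f = μ_k N = 0.05×95.9 = 4.79 N.

f ≈ 4.79 N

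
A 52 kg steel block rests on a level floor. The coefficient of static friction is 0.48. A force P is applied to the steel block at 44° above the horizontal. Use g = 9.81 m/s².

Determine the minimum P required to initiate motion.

N = m g − P sin α (the pull lifts the steel block).
At impending slip, P cos α = μ_s N = μ_s (m g − P sin α).
Solving: P (cos α + μ_s sin α) = μ_s m g → P = 0.48×510/(cos 44° + 0.48 sin 44°) = 245/1.053 = 233 N.

P ≈ 233 N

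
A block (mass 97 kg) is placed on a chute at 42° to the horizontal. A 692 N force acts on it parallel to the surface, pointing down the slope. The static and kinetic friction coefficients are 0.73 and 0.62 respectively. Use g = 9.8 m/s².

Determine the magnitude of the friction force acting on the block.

Normal force: N = m g cos θ = 97 × 9.8 × cos 42° = 706.4 N.
Parallel to the incline, ΣF = 0 gives f = m g sin θ + P = 636.1 + 692 = 1328 N (up-slope positive).
Static friction can supply at most μ_s N = 515.7 N.
|1328| exceeds 515.7 N, so the block slips down-slope; friction is kinetic, f = μ_k N = 0.62×706.4 = 438 N.

f ≈ 438 N (up the incline)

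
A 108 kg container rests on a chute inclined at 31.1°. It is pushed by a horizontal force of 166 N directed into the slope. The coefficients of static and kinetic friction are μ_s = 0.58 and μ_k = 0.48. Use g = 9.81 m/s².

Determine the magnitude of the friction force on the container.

The horizontal push has a component P sin θ into the surface, so N = m g cos θ + P sin θ = 907.2 + 85.74 = 992.9 N.
Along the incline, the net driving force (taking up-slope positive) is P cos θ − m g sin θ = 142.1 − 547.3 = -405.1 N, so equilibrium requires friction f = 405.1 N (up-slope).
The limit of static friction is μ_s N = 575.9 N.
|f_req| = 405.1 ≤ 575.9 N → the container is in equilibrium; friction equals the required value.

f ≈ 405 N (up the incline)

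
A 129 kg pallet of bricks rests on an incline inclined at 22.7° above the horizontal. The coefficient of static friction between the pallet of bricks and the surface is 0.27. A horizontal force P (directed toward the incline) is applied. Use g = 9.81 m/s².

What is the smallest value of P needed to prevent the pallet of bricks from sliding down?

The pallet of bricks tends to slide down (tan θ > μ_s), so at the point of impending slip friction acts up-slope at its limit: f = μ_s N.
Perpendicular to the incline: N = m g cos θ + P sin θ.
Along the incline: P cos θ + μ_s N = m g sin θ, i.e. P cos θ + μ_s (m g cos θ + P sin θ) = m g sin θ.
Solving, P (cos θ + μ_s sin θ) = m g (sin θ − μ_s cos θ), so P = 1270×0.1368/1.027 = 169 N.

P_min ≈ 169 N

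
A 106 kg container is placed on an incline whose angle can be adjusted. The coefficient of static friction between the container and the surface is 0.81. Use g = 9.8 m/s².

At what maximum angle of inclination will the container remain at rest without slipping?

θ_max ≈ 39°

At the slip threshold, m g sin θ = μ_s · m g cos θ, so tan θ = μ_s.
θ_max = arctan(0.81) = 39°.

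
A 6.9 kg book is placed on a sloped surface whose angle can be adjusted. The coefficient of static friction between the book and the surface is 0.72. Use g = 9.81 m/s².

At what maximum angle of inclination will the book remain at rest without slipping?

θ_max ≈ 35.8°

At the slip threshold, m g sin θ = μ_s · m g cos θ, so tan θ = μ_s.
θ_max = arctan(0.72) = 35.8°.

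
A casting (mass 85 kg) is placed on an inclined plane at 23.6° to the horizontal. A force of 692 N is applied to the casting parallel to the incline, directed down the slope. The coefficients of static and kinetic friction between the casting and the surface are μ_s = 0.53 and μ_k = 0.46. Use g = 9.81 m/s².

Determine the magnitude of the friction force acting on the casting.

Perpendicular to the surface, N = m g cos θ = 85·9.81·cos 23.6° = 764.1 N.
The friction needed for equilibrium is m g sin θ + P = 333.8 + 692 = 1026 N, measured positive up-slope.
Static friction can supply at most μ_s N = 405 N.
|1026| exceeds 405 N, so the casting slips down-slope; friction is kinetic, f = μ_k N = 0.46×764.1 = 351 N.

f ≈ 351 N (up the incline)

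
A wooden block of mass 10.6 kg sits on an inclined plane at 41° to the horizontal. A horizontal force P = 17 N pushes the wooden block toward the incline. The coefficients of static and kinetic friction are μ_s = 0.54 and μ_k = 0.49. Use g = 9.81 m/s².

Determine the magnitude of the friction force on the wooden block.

Normal direction: N = m g cos θ + P sin θ = 89.63 N.
Along the incline, the net driving force (taking up-slope positive) is P cos θ − m g sin θ = 12.83 − 68.22 = -55.39 N, so equilibrium requires friction f = 55.39 N (up-slope).
Maximum static friction: μ_s N = 0.54 × 89.63 = 48.4 N.
|f_req| = 55.39 > 48.4 N → the wooden block slides down the incline; f = μ_k N = 0.49 × 89.63 = 43.9 N.

f ≈ 43.9 N (up the incline)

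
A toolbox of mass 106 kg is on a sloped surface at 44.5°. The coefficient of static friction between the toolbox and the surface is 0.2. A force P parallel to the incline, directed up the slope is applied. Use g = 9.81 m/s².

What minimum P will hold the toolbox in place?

The toolbox tends to slide down (tan θ > μ_s), so at the point of impending slip friction acts up-slope at its limit: f = μ_s N.
P is parallel to the surface, so N = m g cos θ = 742 N.
Along the incline: P + μ_s N = m g sin θ, so P = 729 − 0.2×742 = 581 N.

P_min ≈ 581 N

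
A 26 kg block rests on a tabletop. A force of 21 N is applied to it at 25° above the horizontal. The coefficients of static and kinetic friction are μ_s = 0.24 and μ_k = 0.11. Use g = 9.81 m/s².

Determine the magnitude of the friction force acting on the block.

f ≈ 19 N

N = m g − P sin α = 255.1 − 21×sin 25° = 246.2 N.
For equilibrium, f = P cos α = 21×cos 25° = 19.03 N.
The static-friction limit is μ_s N = 59.08 N.
Since 19.03 N does not exceed the limit, the block stays at rest and f = 19 N.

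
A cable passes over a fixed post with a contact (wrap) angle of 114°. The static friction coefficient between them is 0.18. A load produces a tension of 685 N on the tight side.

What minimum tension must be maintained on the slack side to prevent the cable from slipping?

Capstan equation at impending slip: T_tight/T_slack = e^{μβ}.
β = 114° = 1.99 rad; e^{μβ} = e^{0.18×1.99} = 1.431.
T_slack = T_tight / e^{μβ} = 685 / 1.431 = 479 N.

T_min ≈ 479 N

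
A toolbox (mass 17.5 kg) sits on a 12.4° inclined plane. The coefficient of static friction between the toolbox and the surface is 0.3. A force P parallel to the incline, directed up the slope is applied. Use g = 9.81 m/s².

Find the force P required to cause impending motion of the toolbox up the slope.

P ≈ 87.2 N

At impending motion up the slope, friction acts down-slope at its limit: f = μ_s N.
P is parallel to the surface, so N = m g cos θ = 168 N.
Along the incline: P = m g sin θ + μ_s N = 36.9 + 0.3×168 = 87.2 N.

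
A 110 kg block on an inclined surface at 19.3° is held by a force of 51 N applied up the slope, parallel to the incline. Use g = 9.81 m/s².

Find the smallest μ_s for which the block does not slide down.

N = m g cos θ = 1018 N.
Friction must make up the shortfall along the incline: f = m g sin θ − P = 356.7 − 51 = 305.7 N.
At the threshold f = μ_s N, so μ_s,min = 305.7/1018 = 0.3.

μ_s,min ≈ 0.3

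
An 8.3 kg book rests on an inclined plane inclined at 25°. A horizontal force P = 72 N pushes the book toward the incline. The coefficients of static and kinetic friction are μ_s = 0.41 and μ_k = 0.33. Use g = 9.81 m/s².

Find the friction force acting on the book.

f ≈ 30.8 N (down the incline)

Resolve perpendicular to the incline: N = m g cos θ + P sin θ = 8.3×9.81×cos 25° + 72×sin 25° = 104.2 N.
Parallel to the incline: P cos θ − m g sin θ = 65.25 − 34.41 = 30.84 N; the friction needed to balance this is 30.84 N acting down the slope.
Maximum static friction: μ_s N = 0.41 × 104.2 = 42.73 N.
Since 30.84 N is within the 42.73 N limit, the book stays put and friction is exactly 30.8 N.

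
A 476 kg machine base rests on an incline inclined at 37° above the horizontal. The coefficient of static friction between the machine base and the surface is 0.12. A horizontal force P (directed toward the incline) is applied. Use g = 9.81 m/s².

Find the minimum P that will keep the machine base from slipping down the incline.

P_min ≈ 2710 N

The machine base tends to slide down (tan θ > μ_s), so at the point of impending slip friction acts up-slope at its limit: f = μ_s N.
Perpendicular to the incline: N = m g cos θ + P sin θ.
Along the incline: P cos θ + μ_s N = m g sin θ, i.e. P cos θ + μ_s (m g cos θ + P sin θ) = m g sin θ.
Solving, P (cos θ + μ_s sin θ) = m g (sin θ − μ_s cos θ), so P = 4670×0.506/0.8709 = 2710 N.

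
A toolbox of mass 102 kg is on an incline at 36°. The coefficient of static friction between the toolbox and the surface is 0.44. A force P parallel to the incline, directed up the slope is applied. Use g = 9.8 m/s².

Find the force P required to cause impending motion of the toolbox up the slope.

P ≈ 943 N

At impending motion up the slope, friction acts down-slope at its limit: f = μ_s N.
P is parallel to the surface, so N = m g cos θ = 809 N.
Along the incline: P = m g sin θ + μ_s N = 588 + 0.44×809 = 943 N.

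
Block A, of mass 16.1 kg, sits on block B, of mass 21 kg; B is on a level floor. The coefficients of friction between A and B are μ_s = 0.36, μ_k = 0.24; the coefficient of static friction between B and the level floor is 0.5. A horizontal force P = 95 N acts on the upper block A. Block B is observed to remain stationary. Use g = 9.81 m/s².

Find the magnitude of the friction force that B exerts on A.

f ≈ 37.9 N

The normal force B exerts on A is simply A's weight, N₁ = 157.9 N.
So the A–B interface can sustain at most μ_s N₁ = 56.86 N of static friction.
Since P = 95 N > 56.86 N, A slides on B; the A–B friction is kinetic: f₁ = μ_k N₁ = 0.24×157.9 = 37.9 N.
B experiences an equal 37.9 N forward from A (third law). B is in equilibrium, so the floor supplies f₂ = 37.9 N of static friction (limit μ_s(m_A+m_B)g = 182 N, not exceeded).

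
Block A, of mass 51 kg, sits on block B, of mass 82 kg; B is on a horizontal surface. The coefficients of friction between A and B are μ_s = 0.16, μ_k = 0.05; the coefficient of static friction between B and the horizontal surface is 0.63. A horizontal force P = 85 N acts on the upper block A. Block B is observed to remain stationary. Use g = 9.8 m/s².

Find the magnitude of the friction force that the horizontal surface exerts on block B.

f ≈ 25 N

Normal force at the A–B interface: N₁ = m_A g = 499.8 N.
Maximum static friction on A from B: μ_s N₁ = 0.16×499.8 = 79.97 N.
P = 85 N exceeds that limit, so A slips over B and the interface friction becomes kinetic: f₁ = μ_k N₁ = 0.05×499.8 = 25 N.
By Newton's third law B feels 25 N forward from A. With B stationary, the floor's static friction on B balances it: f₂ = 25 N (well within μ_s(m_A+m_B)g = 821.1 N).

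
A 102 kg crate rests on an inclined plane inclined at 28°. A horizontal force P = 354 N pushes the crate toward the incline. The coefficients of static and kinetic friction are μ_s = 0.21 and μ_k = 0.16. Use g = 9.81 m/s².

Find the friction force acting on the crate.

The horizontal push has a component P sin θ into the surface, so N = m g cos θ + P sin θ = 883.5 + 166.2 = 1050 N.
Parallel to the incline: P cos θ − m g sin θ = 312.6 − 469.8 = -157.2 N; the friction needed to balance this is 157.2 N acting up the slope.
Maximum static friction: μ_s N = 0.21 × 1050 = 220.4 N.
Since 157.2 N is within the 220.4 N limit, the crate stays put and friction is exactly 157 N.

f ≈ 157 N (up the incline)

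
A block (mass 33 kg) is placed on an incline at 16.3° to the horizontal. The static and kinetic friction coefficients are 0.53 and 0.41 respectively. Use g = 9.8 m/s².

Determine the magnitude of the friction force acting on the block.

Normal force: N = m g cos θ = 33 × 9.8 × cos 16.3° = 310.4 N.
For equilibrium along the incline, friction must balance the weight component: f = m g sin θ = 90.77 N up the slope.
Static friction can supply at most μ_s N = 164.5 N.
Since |90.77| ≤ 164.5 N, static friction is sufficient; f equals the required value, not μ_s N.

f ≈ 90.8 N (up the incline)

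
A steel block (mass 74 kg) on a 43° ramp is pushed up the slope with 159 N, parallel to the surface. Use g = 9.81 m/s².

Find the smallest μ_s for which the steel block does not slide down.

μ_s,min ≈ 0.633

N = m g cos θ = 530.9 N.
Friction must make up the shortfall along the incline: f = m g sin θ − P = 495.1 − 159 = 336.1 N.
At the threshold f = μ_s N, so μ_s,min = 336.1/530.9 = 0.633.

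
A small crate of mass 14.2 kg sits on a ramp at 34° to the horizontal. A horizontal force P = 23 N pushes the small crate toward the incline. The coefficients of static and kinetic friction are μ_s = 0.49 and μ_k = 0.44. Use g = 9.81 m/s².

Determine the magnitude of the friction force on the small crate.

Normal direction: N = m g cos θ + P sin θ = 128.3 N.
Along the incline, the net driving force (taking up-slope positive) is P cos θ − m g sin θ = 19.07 − 77.9 = -58.83 N, so equilibrium requires friction f = 58.83 N (up-slope).
The limit of static friction is μ_s N = 62.89 N.
|f_req| = 58.83 ≤ 62.89 N → the small crate is in equilibrium; friction equals the required value.

f ≈ 58.8 N (up the incline)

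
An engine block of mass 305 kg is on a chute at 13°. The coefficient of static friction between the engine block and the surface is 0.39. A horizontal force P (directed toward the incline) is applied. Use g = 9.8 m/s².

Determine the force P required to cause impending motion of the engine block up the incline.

At impending motion up the slope, friction acts down-slope at its limit: f = μ_s N.
Perpendicular to the incline: N = m g cos θ + P sin θ.
Along the incline: P cos θ = m g sin θ + μ_s N = m g sin θ + μ_s (m g cos θ + P sin θ).
Solving, P (cos θ − μ_s sin θ) = m g (sin θ + μ_s cos θ), so P = 305×9.8×(sin 13° + 0.39 cos 13°)/(cos 13° − 0.39 sin 13°) = 2990×0.605/0.8866 = 2040 N.

P ≈ 2040 N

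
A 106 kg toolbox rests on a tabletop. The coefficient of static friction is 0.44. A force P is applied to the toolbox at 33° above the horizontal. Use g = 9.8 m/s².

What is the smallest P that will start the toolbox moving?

N = m g − P sin α (the pull lifts the toolbox).
At impending slip, P cos α = μ_s N = μ_s (m g − P sin α).
Solving: P (cos α + μ_s sin α) = μ_s m g → P = 0.44×1040/(cos 33° + 0.44 sin 33°) = 457/1.078 = 424 N.

P ≈ 424 N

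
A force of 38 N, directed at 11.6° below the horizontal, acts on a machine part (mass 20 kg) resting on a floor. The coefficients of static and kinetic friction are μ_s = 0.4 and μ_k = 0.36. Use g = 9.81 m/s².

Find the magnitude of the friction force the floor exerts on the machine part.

N = m g + P sin α = 196.2 + 38×sin 11.6° = 203.8 N.
The horizontal driving force is P cos α = 37.22 N, so equilibrium needs friction f = 37.22 N.
μ_s N = 0.4 × 203.8 = 81.54 N.
37.22 ≤ 81.54 N → static; friction equals the required 37.2 N.

f ≈ 37.2 N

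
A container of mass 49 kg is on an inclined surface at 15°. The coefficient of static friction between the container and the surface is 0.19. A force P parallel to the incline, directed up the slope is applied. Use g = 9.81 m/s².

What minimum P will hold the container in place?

P_min ≈ 36.2 N

The container tends to slide down (tan θ > μ_s), so at the point of impending slip friction acts up-slope at its limit: f = μ_s N.
P is parallel to the surface, so N = m g cos θ = 464 N.
Along the incline: P + μ_s N = m g sin θ, so P = 124 − 0.19×464 = 36.2 N.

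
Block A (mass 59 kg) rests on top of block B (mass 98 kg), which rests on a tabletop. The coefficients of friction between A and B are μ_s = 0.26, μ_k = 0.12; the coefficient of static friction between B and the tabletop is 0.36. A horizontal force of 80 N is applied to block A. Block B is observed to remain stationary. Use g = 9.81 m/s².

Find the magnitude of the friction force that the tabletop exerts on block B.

Between the blocks, N₁ = m_A g = 578.8 N.
Maximum static friction on A from B: μ_s N₁ = 0.26×578.8 = 150.5 N.
P = 80 N is within that limit, so A and B move together (both at rest); the A–B friction is simply f₁ = P = 80 N.
By Newton's third law B feels 80 N forward from A. With B stationary, the floor's static friction on B balances it: f₂ = 80 N (well within μ_s(m_A+m_B)g = 554.5 N).

f ≈ 80 N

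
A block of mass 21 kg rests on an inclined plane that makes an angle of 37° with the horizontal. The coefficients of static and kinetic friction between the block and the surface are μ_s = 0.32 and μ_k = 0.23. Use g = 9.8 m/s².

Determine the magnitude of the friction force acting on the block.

f ≈ 37.8 N (up the incline)

Perpendicular to the surface, N = m g cos θ = 21·9.8·cos 37° = 164.4 N.
For equilibrium along the incline, friction must balance the weight component: f = m g sin θ = 123.9 N up the slope.
Static friction can supply at most μ_s N = 52.59 N.
|123.9| exceeds 52.59 N, so the block slips down-slope; friction is kinetic, f = μ_k N = 0.23×164.4 = 37.8 N.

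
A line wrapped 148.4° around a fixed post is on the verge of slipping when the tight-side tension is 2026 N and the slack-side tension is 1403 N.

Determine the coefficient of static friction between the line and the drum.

μ ≈ 0.142

T₂/T₁ = e^{μβ} → μ = ln(T₂/T₁)/β.
β = 148.4° = 2.59 rad.
μ = ln(2026/1403)/2.59 = ln(1.444)/2.59 = 0.142.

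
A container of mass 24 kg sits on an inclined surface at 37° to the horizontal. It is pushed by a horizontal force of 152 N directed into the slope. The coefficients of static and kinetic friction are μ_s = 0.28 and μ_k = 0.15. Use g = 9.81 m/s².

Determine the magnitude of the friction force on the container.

The horizontal push has a component P sin θ into the surface, so N = m g cos θ + P sin θ = 188 + 91.48 = 279.5 N.
Parallel to the incline: P cos θ − m g sin θ = 121.4 − 141.7 = -20.3 N; the friction needed to balance this is 20.3 N acting up the slope.
Maximum static friction: μ_s N = 0.28 × 279.5 = 78.26 N.
|f_req| = 20.3 ≤ 78.26 N → the container is in equilibrium; friction equals the required value.

f ≈ 20.3 N (up the incline)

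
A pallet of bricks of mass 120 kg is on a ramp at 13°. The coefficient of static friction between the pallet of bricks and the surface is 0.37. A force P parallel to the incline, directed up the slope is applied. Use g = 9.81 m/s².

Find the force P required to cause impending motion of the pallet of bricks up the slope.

P ≈ 689 N

At impending motion up the slope, friction acts down-slope at its limit: f = μ_s N.
P is parallel to the surface, so N = m g cos θ = 1150 N.
Along the incline: P = m g sin θ + μ_s N = 265 + 0.37×1150 = 689 N.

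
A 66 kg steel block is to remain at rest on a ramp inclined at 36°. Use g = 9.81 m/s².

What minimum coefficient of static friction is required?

At the slip threshold m g sin θ = μ_s m g cos θ, so μ_s,min = tan θ.
μ_s,min = tan 36° = 0.727.

μ_s,min ≈ 0.727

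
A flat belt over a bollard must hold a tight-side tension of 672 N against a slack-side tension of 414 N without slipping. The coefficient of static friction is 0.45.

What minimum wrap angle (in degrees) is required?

β_min ≈ 61.7°

T₂/T₁ = e^{μβ} → β = ln(T₂/T₁)/μ.
β = ln(672/414)/0.45 = 0.4844/0.45 = 1.076 rad.
In degrees: β = 1.076 × 180/π = 61.7°.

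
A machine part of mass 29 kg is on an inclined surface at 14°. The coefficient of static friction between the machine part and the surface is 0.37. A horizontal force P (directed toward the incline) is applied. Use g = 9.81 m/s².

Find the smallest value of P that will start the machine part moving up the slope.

P ≈ 194 N

At impending motion up the slope, friction acts down-slope at its limit: f = μ_s N.
Perpendicular to the incline: N = m g cos θ + P sin θ.
Along the incline: P cos θ = m g sin θ + μ_s N = m g sin θ + μ_s (m g cos θ + P sin θ).
Solving, P (cos θ − μ_s sin θ) = m g (sin θ + μ_s cos θ), so P = 29×9.81×(sin 14° + 0.37 cos 14°)/(cos 14° − 0.37 sin 14°) = 284×0.6009/0.8808 = 194 N.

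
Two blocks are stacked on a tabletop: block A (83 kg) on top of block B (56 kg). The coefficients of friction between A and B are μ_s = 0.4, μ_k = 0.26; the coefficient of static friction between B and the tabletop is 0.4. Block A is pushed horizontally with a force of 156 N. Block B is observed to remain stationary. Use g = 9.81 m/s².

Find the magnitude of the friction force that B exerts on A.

f ≈ 156 N

The normal force B exerts on A is simply A's weight, N₁ = 814.2 N.
Maximum static friction on A from B: μ_s N₁ = 0.4×814.2 = 325.7 N.
P = 156 N is within that limit, so A and B move together (both at rest); the A–B friction is simply f₁ = P = 156 N.
B experiences an equal 156 N forward from A (third law). B is in equilibrium, so the floor supplies f₂ = 156 N of static friction (limit μ_s(m_A+m_B)g = 545.4 N, not exceeded).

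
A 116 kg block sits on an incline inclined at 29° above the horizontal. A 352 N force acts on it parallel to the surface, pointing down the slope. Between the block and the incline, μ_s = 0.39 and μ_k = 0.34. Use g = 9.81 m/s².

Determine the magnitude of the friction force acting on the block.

Normal force: N = m g cos θ = 116 × 9.81 × cos 29° = 995.3 N.
The friction needed for equilibrium is m g sin θ + P = 551.7 + 352 = 903.7 N, measured positive up-slope.
Static friction can supply at most μ_s N = 388.2 N.
Since |903.7| > 388.2 N, static friction cannot hold it; the block slides down the incline and kinetic friction applies: f = μ_k N = 0.34 × 995.3 = 338 N.

f ≈ 338 N (up the incline)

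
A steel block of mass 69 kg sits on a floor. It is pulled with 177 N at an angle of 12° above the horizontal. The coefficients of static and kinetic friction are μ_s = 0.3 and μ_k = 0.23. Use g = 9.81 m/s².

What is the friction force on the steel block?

f ≈ 173 N

The vertical component of P reduces the normal force: N = m g − P sin α = 676.9 − 36.8 = 640.1 N.
For equilibrium, f = P cos α = 177×cos 12° = 173.1 N.
The static-friction limit is μ_s N = 192 N.
Since 173.1 N does not exceed the limit, the steel block stays at rest and f = 173 N.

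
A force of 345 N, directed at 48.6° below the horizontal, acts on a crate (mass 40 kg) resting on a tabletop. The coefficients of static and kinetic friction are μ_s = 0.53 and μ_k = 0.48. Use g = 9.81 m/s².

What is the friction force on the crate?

Vertical equilibrium gives N = m g + P sin α = 651.2 N.
For equilibrium, f = P cos α = 345×cos 48.6° = 228.2 N.
μ_s N = 0.53 × 651.2 = 345.1 N.
Since 228.2 N does not exceed the limit, the crate stays at rest and f = 228 N.

f ≈ 228 N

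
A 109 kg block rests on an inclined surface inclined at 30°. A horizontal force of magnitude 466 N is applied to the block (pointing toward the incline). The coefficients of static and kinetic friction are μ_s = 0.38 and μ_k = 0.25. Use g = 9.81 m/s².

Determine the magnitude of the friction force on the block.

f ≈ 131 N (up the incline)

Resolve perpendicular to the incline: N = m g cos θ + P sin θ = 109×9.81×cos 30° + 466×sin 30° = 1159 N.
Parallel to the incline: P cos θ − m g sin θ = 403.6 − 534.6 = -131.1 N; the friction needed to balance this is 131.1 N acting up the slope.
Maximum static friction: μ_s N = 0.38 × 1159 = 440.4 N.
|f_req| = 131.1 ≤ 440.4 N → the block is in equilibrium; friction equals the required value.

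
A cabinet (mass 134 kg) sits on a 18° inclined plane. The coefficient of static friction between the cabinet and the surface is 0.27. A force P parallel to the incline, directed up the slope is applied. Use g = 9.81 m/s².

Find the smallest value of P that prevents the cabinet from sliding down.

The cabinet tends to slide down (tan θ > μ_s), so at the point of impending slip friction acts up-slope at its limit: f = μ_s N.
P is parallel to the surface, so N = m g cos θ = 1250 N.
Along the incline: P + μ_s N = m g sin θ, so P = 406 − 0.27×1250 = 68.7 N.

P_min ≈ 68.7 N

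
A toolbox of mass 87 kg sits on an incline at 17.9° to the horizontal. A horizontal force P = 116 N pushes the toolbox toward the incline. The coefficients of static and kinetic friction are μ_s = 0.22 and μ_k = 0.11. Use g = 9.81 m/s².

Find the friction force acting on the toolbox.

Resolve perpendicular to the incline: N = m g cos θ + P sin θ = 87×9.81×cos 17.9° + 116×sin 17.9° = 847.8 N.
Along the incline, the net driving force (taking up-slope positive) is P cos θ − m g sin θ = 110.4 − 262.3 = -151.9 N, so equilibrium requires friction f = 151.9 N (up-slope).
Maximum static friction: μ_s N = 0.22 × 847.8 = 186.5 N.
Since 151.9 N is within the 186.5 N limit, the toolbox stays put and friction is exactly 152 N.

f ≈ 152 N (up the incline)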